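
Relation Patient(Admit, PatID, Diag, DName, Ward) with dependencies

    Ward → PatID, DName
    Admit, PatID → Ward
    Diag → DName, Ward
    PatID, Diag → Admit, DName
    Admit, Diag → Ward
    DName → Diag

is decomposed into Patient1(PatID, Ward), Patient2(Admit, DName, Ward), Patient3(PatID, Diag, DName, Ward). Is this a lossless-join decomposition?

Chase test. Columns are Admit, PatID, Diag, DName, Ward; row i has aⱼ where attribute j ∈ Patienti, else bᵢⱼ.
Initial tableau (one row per fragment):
  row 1: b11 a2 b13 b14 a5
  row 2: a1 b22 b23 a4 a5
  row 3: b31 a2 a3 a4 a5
Rows 1 and 2 agree on Ward; apply Ward→PatID, DName and equate their PatID, DName entries.
Rows 1 and 2 agree on DName; apply DName→Diag and equate their Diag entries.
Rows 1 and 3 agree on DName; apply DName→Diag and equate their Diag entries.
Rows 1 and 2 agree on PatID, Diag; apply PatID, Diag→Admit, DName and equate their Admit, DName entries.
Rows 1 and 3 agree on PatID, Diag; apply PatID, Diag→Admit, DName and equate their Admit, DName entries.
Row 1 is now all distinguished symbols — the join is lossless.

Yes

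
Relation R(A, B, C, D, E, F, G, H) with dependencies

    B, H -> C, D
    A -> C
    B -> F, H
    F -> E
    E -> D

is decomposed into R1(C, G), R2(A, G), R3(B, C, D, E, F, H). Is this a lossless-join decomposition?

Chase test. Columns are A, B, C, D, E, F, G, H; row i has aⱼ where attribute j ∈ Ri, else bᵢⱼ.
Initial tableau (one row per fragment):
  row 1: b11 b12 a3 b14 b15 b16 a7 b18
  row 2: a1 b22 b23 b24 b25 b26 a7 b28
  row 3: b31 a2 a3 a4 a5 a6 b37 a8
No row becomes fully distinguished — the join is lossy.

No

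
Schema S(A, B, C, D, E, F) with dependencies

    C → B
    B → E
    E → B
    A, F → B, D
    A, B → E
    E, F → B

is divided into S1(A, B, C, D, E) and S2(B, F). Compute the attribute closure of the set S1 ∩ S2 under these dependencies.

S1 ∩ S2 = {B}.
B → E applies, adding E
Closure: {B, E}.

B, E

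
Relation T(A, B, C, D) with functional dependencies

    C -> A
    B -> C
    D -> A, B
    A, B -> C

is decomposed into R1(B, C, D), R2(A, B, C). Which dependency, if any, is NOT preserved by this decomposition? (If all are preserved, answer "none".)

none

C → A lies within R2.
B → C lies within R1.
D → A, B: restricted closure across fragments reaches A, B.
A, B → C lies within R2.
Every dependency is enforceable on the fragments, so the decomposition is dependency-preserving.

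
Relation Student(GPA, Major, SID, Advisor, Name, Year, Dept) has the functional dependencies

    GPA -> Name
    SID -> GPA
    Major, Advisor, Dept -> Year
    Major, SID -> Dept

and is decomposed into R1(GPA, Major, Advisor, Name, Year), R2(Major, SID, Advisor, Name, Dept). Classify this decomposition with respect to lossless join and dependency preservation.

lossy and not dependency-preserving

Lossless test: (Major, Advisor, Name)⁺ = {Major, Advisor, Name}, which is a superkey of neither fragment — lossy.
Dependency preservation: the restricted closure of {SID} across the fragments never reaches {GPA}, so SID → GPA cannot be enforced without a join — not preserved.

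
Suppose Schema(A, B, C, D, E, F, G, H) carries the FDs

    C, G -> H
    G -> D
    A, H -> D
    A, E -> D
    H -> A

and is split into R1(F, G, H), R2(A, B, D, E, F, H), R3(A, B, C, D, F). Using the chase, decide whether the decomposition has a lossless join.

No

Chase test. Columns are A, B, C, D, E, F, G, H; row i has aⱼ where attribute j ∈ Ri, else bᵢⱼ.
Initial tableau (one row per fragment):
  row 1: b11 b12 b13 b14 b15 a6 a7 a8
  row 2: a1 a2 b23 a4 a5 a6 b27 a8
  row 3: a1 a2 a3 a4 b35 a6 b37 b38
Rows 1 and 2 agree on H; apply H→A and equate their A entries.
Rows 1 and 2 agree on A, H; apply A, H→D and equate their D entries.
No row becomes fully distinguished — the join is lossy.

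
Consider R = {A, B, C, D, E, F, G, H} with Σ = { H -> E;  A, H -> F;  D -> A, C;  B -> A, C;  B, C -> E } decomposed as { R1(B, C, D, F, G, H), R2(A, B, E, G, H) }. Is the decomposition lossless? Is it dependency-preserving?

lossless but not dependency-preserving

Lossless test: (B, G, H)⁺ = {A, B, C, E, F, G, H}, which contains all of one fragment — lossless.
Dependency preservation: the restricted closure of {A, H} across the fragments never reaches {F}, so A, H → F cannot be enforced without a join — not preserved.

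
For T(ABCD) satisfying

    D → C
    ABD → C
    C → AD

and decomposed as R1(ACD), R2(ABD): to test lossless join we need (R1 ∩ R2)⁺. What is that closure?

R1 ∩ R2 = {AD}.
D → C applies, adding C
Closure: {ACD}.

ACD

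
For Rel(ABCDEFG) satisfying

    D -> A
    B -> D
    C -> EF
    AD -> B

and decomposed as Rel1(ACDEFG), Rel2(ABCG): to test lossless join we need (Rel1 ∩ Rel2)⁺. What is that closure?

Rel1 ∩ Rel2 = {ACG}.
C → EF applies, adding EF
Closure: {ACEFG}.

ACEFG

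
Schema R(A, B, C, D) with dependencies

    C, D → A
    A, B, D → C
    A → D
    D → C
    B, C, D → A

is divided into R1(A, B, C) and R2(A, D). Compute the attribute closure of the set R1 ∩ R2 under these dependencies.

A, C, D

R1 ∩ R2 = {A}.
A → D applies, adding D
D → C applies, adding C
Closure: {A, C, D}.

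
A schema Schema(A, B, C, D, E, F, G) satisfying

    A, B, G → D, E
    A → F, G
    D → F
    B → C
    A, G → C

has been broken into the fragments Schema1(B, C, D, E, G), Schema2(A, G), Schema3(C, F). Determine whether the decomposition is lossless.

No

Chase test. Columns are A, B, C, D, E, F, G; row i has aⱼ where attribute j ∈ Schemai, else bᵢⱼ.
Initial tableau (one row per fragment):
  row 1: b11 a2 a3 a4 a5 b16 a7
  row 2: a1 b22 b23 b24 b25 b26 a7
  row 3: b31 b32 a3 b34 b35 a6 b37
No row becomes fully distinguished — the join is lossy.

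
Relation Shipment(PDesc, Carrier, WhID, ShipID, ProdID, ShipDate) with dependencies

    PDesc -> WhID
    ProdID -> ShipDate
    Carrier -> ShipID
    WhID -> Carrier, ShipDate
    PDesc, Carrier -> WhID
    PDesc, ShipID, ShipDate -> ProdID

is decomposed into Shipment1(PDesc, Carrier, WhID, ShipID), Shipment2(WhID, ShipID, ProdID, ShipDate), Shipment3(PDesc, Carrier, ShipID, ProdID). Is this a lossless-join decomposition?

Yes

Chase test. Columns are PDesc, Carrier, WhID, ShipID, ProdID, ShipDate; row i has aⱼ where attribute j ∈ Shipmenti, else bᵢⱼ.
Initial tableau (one row per fragment):
  row 1: a1 a2 a3 a4 b15 b16
  row 2: b21 b22 a3 a4 a5 a6
  row 3: a1 a2 b33 a4 a5 b36
Rows 1 and 3 agree on PDesc; apply PDesc→WhID and equate their WhID entries.
Rows 2 and 3 agree on ProdID; apply ProdID→ShipDate and equate their ShipDate entries.
Rows 1 and 2 agree on WhID; apply WhID→Carrier, ShipDate and equate their Carrier, ShipDate entries.
Rows 1 and 3 agree on PDesc, ShipID, ShipDate; apply PDesc, ShipID, ShipDate→ProdID and equate their ProdID entries.
Row 1 is now all distinguished symbols — the join is lossless.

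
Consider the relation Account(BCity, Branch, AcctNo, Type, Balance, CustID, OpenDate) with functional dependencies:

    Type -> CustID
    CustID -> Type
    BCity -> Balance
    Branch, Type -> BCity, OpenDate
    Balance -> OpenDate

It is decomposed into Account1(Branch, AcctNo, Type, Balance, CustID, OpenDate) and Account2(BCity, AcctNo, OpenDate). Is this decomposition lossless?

No

Common attributes: Account1 ∩ Account2 = {AcctNo, OpenDate}.
No dependency enlarges {AcctNo, OpenDate}, so (AcctNo, OpenDate)⁺ = {AcctNo, OpenDate}.
The closure contains neither all of Account1 = {Branch, AcctNo, Type, Balance, CustID, OpenDate} nor all of Account2 = {BCity, AcctNo, OpenDate}, so the common attributes are not a superkey of either fragment. The join is lossy.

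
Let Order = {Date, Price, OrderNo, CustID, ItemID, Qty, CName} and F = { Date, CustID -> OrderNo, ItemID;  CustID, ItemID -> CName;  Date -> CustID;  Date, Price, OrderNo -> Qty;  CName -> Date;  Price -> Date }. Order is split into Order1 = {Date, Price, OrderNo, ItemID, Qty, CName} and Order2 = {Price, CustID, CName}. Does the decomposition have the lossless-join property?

Common attributes: Order1 ∩ Order2 = {Price, CName}.
Closure of {Price, CName}: CName → Date applies, adding Date; Date → CustID applies, adding CustID; Date, CustID → OrderNo, ItemID applies, adding OrderNo, ItemID; Date, Price, OrderNo → Qty applies, adding Qty. So (Price, CName)⁺ = {Date, Price, OrderNo, CustID, ItemID, Qty, CName}.
This closure contains every attribute of Order1, so Order1 ∩ Order2 → Order1. The join is lossless.

Yes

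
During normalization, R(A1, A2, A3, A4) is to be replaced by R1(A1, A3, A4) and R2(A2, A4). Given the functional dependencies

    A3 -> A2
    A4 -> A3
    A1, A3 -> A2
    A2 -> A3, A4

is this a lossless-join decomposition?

Yes

Common attributes: R1 ∩ R2 = {A4}.
Closure of {A4}: A4 → A3 applies, adding A3; A3 → A2 applies, adding A2. So (A4)⁺ = {A2, A3, A4}.
This closure contains every attribute of R2, so R1 ∩ R2 → R2. The join is lossless.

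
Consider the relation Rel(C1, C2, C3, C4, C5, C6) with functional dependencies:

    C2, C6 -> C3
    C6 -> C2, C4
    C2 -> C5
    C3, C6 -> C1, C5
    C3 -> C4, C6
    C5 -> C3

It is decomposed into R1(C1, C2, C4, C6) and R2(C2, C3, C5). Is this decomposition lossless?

Common attributes: R1 ∩ R2 = {C2}.
Closure of {C2}: C2 → C5 applies, adding C5; C5 → C3 applies, adding C3; C3 → C4, C6 applies, adding C4, C6; C3, C6 → C1, C5 applies, adding C1. So (C2)⁺ = {C1, C2, C3, C4, C5, C6}.
This closure contains every attribute of R1, so R1 ∩ R2 → R1. The join is lossless.

Yes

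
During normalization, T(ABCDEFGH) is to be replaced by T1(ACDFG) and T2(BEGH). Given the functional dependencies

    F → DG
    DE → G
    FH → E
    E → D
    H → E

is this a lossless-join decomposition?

Common attributes: T1 ∩ T2 = {G}.
No dependency enlarges {G}, so (G)⁺ = {G}.
The closure contains neither all of T1 = {ACDFG} nor all of T2 = {BEGH}, so the common attributes are not a superkey of either fragment. The join is lossy.

No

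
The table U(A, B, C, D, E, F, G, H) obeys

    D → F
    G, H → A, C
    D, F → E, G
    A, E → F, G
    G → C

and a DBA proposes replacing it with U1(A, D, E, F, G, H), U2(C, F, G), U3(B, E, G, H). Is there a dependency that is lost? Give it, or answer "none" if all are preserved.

D → F lies within U1.
G, H → A, C: restricted closure across fragments reaches A, C.
D, F → E, G lies within U1.
A, E → F, G lies within U1.
G → C lies within U2.
Every dependency is enforceable on the fragments, so the decomposition is dependency-preserving.

none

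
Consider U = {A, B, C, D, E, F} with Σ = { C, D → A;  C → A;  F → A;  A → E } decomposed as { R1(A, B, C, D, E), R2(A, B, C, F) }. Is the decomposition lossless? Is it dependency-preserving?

lossy but dependency-preserving

Lossless test: (A, B, C)⁺ = {A, B, C, E}, which is a superkey of neither fragment — lossy.
Dependency preservation: every FD's attributes lie within a single fragment, so each can be enforced locally — preserved.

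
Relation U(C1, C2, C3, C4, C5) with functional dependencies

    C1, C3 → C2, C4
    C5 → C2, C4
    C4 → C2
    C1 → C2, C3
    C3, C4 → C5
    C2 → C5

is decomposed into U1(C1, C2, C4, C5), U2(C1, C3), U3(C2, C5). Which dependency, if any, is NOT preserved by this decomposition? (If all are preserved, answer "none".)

none

C1, C3 → C2, C4: restricted closure across fragments reaches C2, C4.
C5 → C2, C4 lies within U1.
C4 → C2 lies within U1.
C1 → C2, C3: restricted closure across fragments reaches C2, C3.
C3, C4 → C5: restricted closure across fragments reaches C5.
C2 → C5 lies within U1.
Every dependency is enforceable on the fragments, so the decomposition is dependency-preserving.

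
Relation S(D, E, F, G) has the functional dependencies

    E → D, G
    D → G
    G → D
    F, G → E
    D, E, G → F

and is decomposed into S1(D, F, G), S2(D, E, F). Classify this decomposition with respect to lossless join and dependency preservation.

Lossless test: (D, F)⁺ = {D, E, F, G}, which contains all of one fragment — lossless.
Dependency preservation: E → D, G; F, G → E; D, E, G → F are not contained in any single fragment, but the restricted closure of each left-hand side across the fragments still reaches the right-hand side; the remaining FDs each lie inside some fragment. All dependencies are preserved.

lossless and dependency-preserving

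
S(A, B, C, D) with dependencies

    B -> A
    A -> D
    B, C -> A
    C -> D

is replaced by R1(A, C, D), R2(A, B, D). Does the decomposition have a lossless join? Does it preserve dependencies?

lossy but dependency-preserving

Lossless test: (A, D)⁺ = {A, D}, which is a superkey of neither fragment — lossy.
Dependency preservation: B, C → A is not contained in any single fragment, but the restricted closure of its left-hand side across the fragments still reaches the right-hand side; the remaining FDs each lie inside some fragment. All dependencies are preserved.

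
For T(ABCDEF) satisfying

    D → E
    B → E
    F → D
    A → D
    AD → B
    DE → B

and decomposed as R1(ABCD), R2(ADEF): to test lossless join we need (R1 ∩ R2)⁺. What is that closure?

ABDE

R1 ∩ R2 = {AD}.
D → E applies, adding E
AD → B applies, adding B
Closure: {ABDE}.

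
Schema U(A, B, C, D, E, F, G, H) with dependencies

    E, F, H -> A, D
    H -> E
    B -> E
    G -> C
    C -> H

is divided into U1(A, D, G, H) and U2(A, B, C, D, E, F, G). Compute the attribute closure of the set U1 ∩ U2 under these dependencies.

U1 ∩ U2 = {A, D, G}.
G → C applies, adding C
C → H applies, adding H
H → E applies, adding E
Closure: {A, C, D, E, G, H}.

A, C, D, E, G, H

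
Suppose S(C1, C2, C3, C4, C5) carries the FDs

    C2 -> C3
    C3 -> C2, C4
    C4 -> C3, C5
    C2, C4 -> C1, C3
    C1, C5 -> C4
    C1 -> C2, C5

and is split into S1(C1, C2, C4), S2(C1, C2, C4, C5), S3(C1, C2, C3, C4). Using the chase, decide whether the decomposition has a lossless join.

Chase test. Columns are C1, C2, C3, C4, C5; row i has aⱼ where attribute j ∈ Si, else bᵢⱼ.
Initial tableau (one row per fragment):
  row 1: a1 a2 b13 a4 b15
  row 2: a1 a2 b23 a4 a5
  row 3: a1 a2 a3 a4 b35
Rows 1 and 2 agree on C2; apply C2→C3 and equate their C3 entries.
Rows 1 and 3 agree on C2; apply C2→C3 and equate their C3 entries.
Rows 1 and 2 agree on C4; apply C4→C3, C5 and equate their C3, C5 entries.
Rows 1 and 3 agree on C4; apply C4→C3, C5 and equate their C3, C5 entries.
Row 1 is now all distinguished symbols — the join is lossless.

Yes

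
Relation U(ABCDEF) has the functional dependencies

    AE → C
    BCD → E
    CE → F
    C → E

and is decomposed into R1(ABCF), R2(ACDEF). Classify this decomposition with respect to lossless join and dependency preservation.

lossy but dependency-preserving

Lossless test: (ACF)⁺ = {ACEF}, which is a superkey of neither fragment — lossy.
Dependency preservation: BCD → E is not contained in any single fragment, but the restricted closure of its left-hand side across the fragments still reaches the right-hand side; the remaining FDs each lie inside some fragment. All dependencies are preserved.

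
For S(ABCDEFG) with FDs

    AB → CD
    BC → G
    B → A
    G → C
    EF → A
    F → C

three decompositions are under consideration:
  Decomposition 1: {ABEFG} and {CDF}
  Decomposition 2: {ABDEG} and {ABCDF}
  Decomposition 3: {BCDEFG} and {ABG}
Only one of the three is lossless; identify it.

Decomposition 1: common = {F}, closure = {CF} → lossy.
Decomposition 2: common = {ABD}, closure = {ABCDG} → lossy.
Decomposition 3: common = {BG}, closure = {ABCDG} → lossless.

Decomposition 3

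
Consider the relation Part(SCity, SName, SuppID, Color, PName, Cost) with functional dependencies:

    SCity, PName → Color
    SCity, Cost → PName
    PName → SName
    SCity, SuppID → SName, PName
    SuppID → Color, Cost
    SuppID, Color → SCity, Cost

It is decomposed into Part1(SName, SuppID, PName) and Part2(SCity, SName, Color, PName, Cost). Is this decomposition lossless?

Common attributes: Part1 ∩ Part2 = {SName, PName}.
No dependency enlarges {SName, PName}, so (SName, PName)⁺ = {SName, PName}.
The closure contains neither all of Part1 = {SName, SuppID, PName} nor all of Part2 = {SCity, SName, Color, PName, Cost}, so the common attributes are not a superkey of either fragment. The join is lossy.

No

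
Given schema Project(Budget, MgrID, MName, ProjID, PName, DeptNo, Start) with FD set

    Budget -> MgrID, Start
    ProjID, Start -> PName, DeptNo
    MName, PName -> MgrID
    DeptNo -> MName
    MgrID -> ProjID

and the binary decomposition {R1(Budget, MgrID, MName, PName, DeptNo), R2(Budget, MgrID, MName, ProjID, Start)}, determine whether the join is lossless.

Common attributes: R1 ∩ R2 = {Budget, MgrID, MName}.
Closure of {Budget, MgrID, MName}: Budget → MgrID, Start applies, adding Start; MgrID → ProjID applies, adding ProjID; ProjID, Start → PName, DeptNo applies, adding PName, DeptNo. So (Budget, MgrID, MName)⁺ = {Budget, MgrID, MName, ProjID, PName, DeptNo, Start}.
This closure contains every attribute of R1, so R1 ∩ R2 → R1. The join is lossless.

Yes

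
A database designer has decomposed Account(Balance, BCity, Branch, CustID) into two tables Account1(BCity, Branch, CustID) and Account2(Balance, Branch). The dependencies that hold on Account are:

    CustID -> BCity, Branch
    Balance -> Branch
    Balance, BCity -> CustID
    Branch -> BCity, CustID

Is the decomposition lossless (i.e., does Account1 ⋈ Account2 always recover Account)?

Yes

Common attributes: Account1 ∩ Account2 = {Branch}.
Closure of {Branch}: Branch → BCity, CustID applies, adding BCity, CustID. So (Branch)⁺ = {BCity, Branch, CustID}.
This closure contains every attribute of Account1, so Account1 ∩ Account2 → Account1. The join is lossless.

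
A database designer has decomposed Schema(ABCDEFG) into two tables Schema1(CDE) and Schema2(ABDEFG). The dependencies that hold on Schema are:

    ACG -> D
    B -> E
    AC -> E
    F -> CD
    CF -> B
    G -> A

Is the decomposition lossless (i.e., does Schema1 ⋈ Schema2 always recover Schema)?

No

Common attributes: Schema1 ∩ Schema2 = {DE}.
No dependency enlarges {DE}, so (DE)⁺ = {DE}.
The closure contains neither all of Schema1 = {CDE} nor all of Schema2 = {ABDEFG}, so the common attributes are not a superkey of either fragment. The join is lossy.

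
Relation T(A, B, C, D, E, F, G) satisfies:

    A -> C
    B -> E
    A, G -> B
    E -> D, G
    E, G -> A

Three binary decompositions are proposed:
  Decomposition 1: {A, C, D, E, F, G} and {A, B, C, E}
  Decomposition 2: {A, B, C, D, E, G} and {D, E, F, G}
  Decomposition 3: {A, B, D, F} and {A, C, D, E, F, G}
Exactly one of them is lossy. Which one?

Decomposition 1: common = {A, C, E}, closure = {A, B, C, D, E, G} → lossless.
Decomposition 2: common = {D, E, G}, closure = {A, B, C, D, E, G} → lossless.
Decomposition 3: common = {A, D, F}, closure = {A, C, D, F} → lossy.

Decomposition 3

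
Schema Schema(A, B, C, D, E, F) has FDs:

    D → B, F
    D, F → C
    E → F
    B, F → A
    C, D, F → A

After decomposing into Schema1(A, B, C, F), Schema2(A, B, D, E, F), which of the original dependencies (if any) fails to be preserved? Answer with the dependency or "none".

D, F → C

Check D, F → C: no single fragment contains all of {C, D, F}, and the restricted closure of {D, F} across the fragments never reaches {C}.
D → B, F is preserved.
E → F is preserved.
B, F → A is preserved.
C, D, F → A is preserved.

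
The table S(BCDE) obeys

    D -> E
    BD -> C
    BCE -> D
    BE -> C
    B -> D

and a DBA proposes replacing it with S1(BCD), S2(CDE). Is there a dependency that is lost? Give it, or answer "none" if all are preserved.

D → E lies within S2.
BD → C lies within S1.
BCE → D: restricted closure across fragments reaches D.
BE → C: restricted closure across fragments reaches C.
B → D lies within S1.
Every dependency is enforceable on the fragments, so the decomposition is dependency-preserving.

none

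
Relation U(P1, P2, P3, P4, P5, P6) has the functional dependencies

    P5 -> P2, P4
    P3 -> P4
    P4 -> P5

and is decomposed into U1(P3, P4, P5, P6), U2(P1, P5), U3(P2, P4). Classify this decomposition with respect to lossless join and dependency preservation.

lossy but dependency-preserving

Lossless test (chase): Rows 1 and 2 agree on P5; apply P5→P2, P4 and equate their P2, P4 entries. Rows 1 and 3 agree on P4; apply P4→P5 and equate their P5 entries. Rows 1 and 3 agree on P5; apply P5→P2, P4 and equate their P2, P4 entries. No row becomes fully distinguished — the join is lossy.
Dependency preservation: P5 → P2, P4 is not contained in any single fragment, but the restricted closure of its left-hand side across the fragments still reaches the right-hand side; the remaining FDs each lie inside some fragment. All dependencies are preserved.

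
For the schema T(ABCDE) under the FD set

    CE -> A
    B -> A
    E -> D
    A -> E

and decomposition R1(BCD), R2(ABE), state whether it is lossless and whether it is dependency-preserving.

lossless but not dependency-preserving

Lossless test: (B)⁺ = {ABDE}, which contains all of one fragment — lossless.
Dependency preservation: the restricted closure of {CE} across the fragments never reaches {A}, so CE → A cannot be enforced without a join — not preserved.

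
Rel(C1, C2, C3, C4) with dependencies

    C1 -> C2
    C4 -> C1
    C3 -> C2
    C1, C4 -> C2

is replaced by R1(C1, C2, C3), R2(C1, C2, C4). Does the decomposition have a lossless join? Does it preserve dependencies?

lossy but dependency-preserving

Lossless test: (C1, C2)⁺ = {C1, C2}, which is a superkey of neither fragment — lossy.
Dependency preservation: every FD's attributes lie within a single fragment, so each can be enforced locally — preserved.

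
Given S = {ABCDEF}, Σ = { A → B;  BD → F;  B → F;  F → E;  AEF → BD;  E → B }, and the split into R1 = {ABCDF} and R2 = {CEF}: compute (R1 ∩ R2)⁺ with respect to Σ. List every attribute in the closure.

BCEF

R1 ∩ R2 = {CF}.
F → E applies, adding E
E → B applies, adding B
Closure: {BCEF}.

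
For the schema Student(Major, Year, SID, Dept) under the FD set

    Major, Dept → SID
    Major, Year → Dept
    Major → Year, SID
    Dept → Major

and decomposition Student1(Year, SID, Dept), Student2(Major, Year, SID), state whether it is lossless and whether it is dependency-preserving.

lossy and not dependency-preserving

Lossless test: (Year, SID)⁺ = {Year, SID}, which is a superkey of neither fragment — lossy.
Dependency preservation: the restricted closure of {Major, Year} across the fragments never reaches {Dept}, so Major, Year → Dept cannot be enforced without a join — not preserved.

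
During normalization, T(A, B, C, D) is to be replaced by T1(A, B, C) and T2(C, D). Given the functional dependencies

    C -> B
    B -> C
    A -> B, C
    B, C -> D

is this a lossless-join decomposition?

Common attributes: T1 ∩ T2 = {C}.
Closure of {C}: C → B applies, adding B; B, C → D applies, adding D. So (C)⁺ = {B, C, D}.
This closure contains every attribute of T2, so T1 ∩ T2 → T2. The join is lossless.

Yes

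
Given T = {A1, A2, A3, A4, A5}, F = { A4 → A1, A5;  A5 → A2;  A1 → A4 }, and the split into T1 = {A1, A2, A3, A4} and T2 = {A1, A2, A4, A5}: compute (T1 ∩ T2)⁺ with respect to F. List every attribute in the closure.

T1 ∩ T2 = {A1, A2, A4}.
A4 → A1, A5 applies, adding A5
Closure: {A1, A2, A4, A5}.

A1, A2, A4, A5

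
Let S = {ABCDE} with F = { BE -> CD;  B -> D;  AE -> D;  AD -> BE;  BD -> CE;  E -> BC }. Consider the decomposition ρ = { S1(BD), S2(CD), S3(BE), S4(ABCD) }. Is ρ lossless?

Chase test. Columns are ABCDE; row i has aⱼ where attribute j ∈ Si, else bᵢⱼ.
Initial tableau (one row per fragment):
  row 1: b11 a2 b13 a4 b15
  row 2: b21 b22 a3 a4 b25
  row 3: b31 a2 b33 b34 a5
  row 4: a1 a2 a3 a4 b45
Rows 1 and 3 agree on B; apply B→D and equate their D entries.
Rows 1 and 3 agree on BD; apply BD→CE and equate their CE entries.
Rows 1 and 4 agree on BD; apply BD→CE and equate their CE entries.
Row 4 is now all distinguished symbols — the join is lossless.

Yes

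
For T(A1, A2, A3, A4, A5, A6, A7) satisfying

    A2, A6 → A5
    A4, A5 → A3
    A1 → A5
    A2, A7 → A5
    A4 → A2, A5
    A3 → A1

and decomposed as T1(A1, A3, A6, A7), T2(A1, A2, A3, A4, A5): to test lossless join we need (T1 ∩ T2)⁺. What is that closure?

T1 ∩ T2 = {A1, A3}.
A1 → A5 applies, adding A5
Closure: {A1, A3, A5}.

A1, A3, A5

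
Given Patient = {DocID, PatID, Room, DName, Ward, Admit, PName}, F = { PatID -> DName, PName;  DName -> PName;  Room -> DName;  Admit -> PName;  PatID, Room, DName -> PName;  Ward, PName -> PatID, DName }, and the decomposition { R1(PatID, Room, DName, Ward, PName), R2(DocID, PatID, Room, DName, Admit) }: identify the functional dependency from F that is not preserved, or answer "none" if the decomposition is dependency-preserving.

Admit -> PName

Check Admit → PName: no single fragment contains all of {Admit, PName}, and the restricted closure of {Admit} across the fragments never reaches {PName}.
PatID → DName, PName is preserved.
DName → PName is preserved.
Room → DName is preserved.
PatID, Room, DName → PName is preserved.
Ward, PName → PatID, DName is preserved.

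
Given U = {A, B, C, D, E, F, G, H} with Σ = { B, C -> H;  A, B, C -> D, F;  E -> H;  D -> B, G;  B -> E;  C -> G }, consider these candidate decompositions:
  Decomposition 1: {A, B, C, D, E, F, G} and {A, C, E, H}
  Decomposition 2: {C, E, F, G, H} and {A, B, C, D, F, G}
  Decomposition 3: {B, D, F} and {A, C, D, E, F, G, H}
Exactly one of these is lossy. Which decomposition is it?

Decomposition 1: common = {A, C, E}, closure = {A, C, E, G, H} → lossless.
Decomposition 2: common = {C, F, G}, closure = {C, F, G} → lossy.
Decomposition 3: common = {D, F}, closure = {B, D, E, F, G, H} → lossless.

Decomposition 2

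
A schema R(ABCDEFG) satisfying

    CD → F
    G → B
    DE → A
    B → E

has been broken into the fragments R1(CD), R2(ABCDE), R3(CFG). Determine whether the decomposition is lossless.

No

Chase test. Columns are ABCDEFG; row i has aⱼ where attribute j ∈ Ri, else bᵢⱼ.
Initial tableau (one row per fragment):
  row 1: b11 b12 a3 a4 b15 b16 b17
  row 2: a1 a2 a3 a4 a5 b26 b27
  row 3: b31 b32 a3 b34 b35 a6 a7
Rows 1 and 2 agree on CD; apply CD→F and equate their F entries.
No row becomes fully distinguished — the join is lossy.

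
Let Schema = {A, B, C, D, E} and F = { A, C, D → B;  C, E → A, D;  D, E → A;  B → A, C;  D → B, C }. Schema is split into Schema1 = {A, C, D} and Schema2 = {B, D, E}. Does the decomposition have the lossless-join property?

Common attributes: Schema1 ∩ Schema2 = {D}.
Closure of {D}: D → B, C applies, adding B, C; B → A, C applies, adding A. So (D)⁺ = {A, B, C, D}.
This closure contains every attribute of Schema1, so Schema1 ∩ Schema2 → Schema1. The join is lossless.

Yes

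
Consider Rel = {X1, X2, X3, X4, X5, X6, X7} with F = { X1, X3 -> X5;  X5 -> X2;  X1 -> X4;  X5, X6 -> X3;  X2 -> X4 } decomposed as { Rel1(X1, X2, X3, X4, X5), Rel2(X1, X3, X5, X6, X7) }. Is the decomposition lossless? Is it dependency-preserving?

lossless and dependency-preserving

Lossless test: (X1, X3, X5)⁺ = {X1, X2, X3, X4, X5}, which contains all of one fragment — lossless.
Dependency preservation: every FD's attributes lie within a single fragment, so each can be enforced locally — preserved.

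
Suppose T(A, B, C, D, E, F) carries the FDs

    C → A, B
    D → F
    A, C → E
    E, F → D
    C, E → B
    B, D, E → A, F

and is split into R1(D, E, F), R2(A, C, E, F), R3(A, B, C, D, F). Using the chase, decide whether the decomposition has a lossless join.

Chase test. Columns are A, B, C, D, E, F; row i has aⱼ where attribute j ∈ Ri, else bᵢⱼ.
Initial tableau (one row per fragment):
  row 1: b11 b12 b13 a4 a5 a6
  row 2: a1 b22 a3 b24 a5 a6
  row 3: a1 a2 a3 a4 b35 a6
Rows 2 and 3 agree on C; apply C→A, B and equate their A, B entries.
Rows 2 and 3 agree on A, C; apply A, C→E and equate their E entries.
Rows 1 and 2 agree on E, F; apply E, F→D and equate their D entries.
Row 2 is now all distinguished symbols — the join is lossless.

Yes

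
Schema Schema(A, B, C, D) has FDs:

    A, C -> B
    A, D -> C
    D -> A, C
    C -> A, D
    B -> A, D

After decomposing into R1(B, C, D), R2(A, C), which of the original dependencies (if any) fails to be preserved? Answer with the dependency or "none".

A, C → B: restricted closure across fragments reaches B.
A, D → C: restricted closure across fragments reaches C.
D → A, C: restricted closure across fragments reaches A, C.
C → A, D: restricted closure across fragments reaches A, D.
B → A, D: restricted closure across fragments reaches A, D.
Every dependency is enforceable on the fragments, so the decomposition is dependency-preserving.

none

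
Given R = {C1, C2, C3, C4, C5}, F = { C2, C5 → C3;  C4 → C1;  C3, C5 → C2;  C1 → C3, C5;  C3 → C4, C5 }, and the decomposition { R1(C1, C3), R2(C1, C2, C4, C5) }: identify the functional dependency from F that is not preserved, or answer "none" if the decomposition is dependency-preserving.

none

C2, C5 → C3: restricted closure across fragments reaches C3.
C4 → C1 lies within R2.
C3, C5 → C2: restricted closure across fragments reaches C2.
C1 → C3, C5: restricted closure across fragments reaches C3, C5.
C3 → C4, C5: restricted closure across fragments reaches C4, C5.
Every dependency is enforceable on the fragments, so the decomposition is dependency-preserving.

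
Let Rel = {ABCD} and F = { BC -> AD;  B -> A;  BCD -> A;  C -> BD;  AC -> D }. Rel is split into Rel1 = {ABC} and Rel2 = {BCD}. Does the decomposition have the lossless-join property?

Yes

Common attributes: Rel1 ∩ Rel2 = {BC}.
Closure of {BC}: BC → AD applies, adding AD. So (BC)⁺ = {ABCD}.
This closure contains every attribute of Rel1, so Rel1 ∩ Rel2 → Rel1. The join is lossless.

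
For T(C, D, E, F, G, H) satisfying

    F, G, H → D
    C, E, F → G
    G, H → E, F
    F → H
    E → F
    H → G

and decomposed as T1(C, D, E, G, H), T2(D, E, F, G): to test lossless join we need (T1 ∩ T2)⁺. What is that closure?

T1 ∩ T2 = {D, E, G}.
E → F applies, adding F
F → H applies, adding H
Closure: {D, E, F, G, H}.

D, E, F, G, H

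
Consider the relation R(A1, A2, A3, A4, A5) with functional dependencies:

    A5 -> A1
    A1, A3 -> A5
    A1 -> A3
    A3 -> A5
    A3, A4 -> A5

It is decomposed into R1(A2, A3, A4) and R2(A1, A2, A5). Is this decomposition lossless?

Common attributes: R1 ∩ R2 = {A2}.
No dependency enlarges {A2}, so (A2)⁺ = {A2}.
The closure contains neither all of R1 = {A2, A3, A4} nor all of R2 = {A1, A2, A5}, so the common attributes are not a superkey of either fragment. The join is lossy.

No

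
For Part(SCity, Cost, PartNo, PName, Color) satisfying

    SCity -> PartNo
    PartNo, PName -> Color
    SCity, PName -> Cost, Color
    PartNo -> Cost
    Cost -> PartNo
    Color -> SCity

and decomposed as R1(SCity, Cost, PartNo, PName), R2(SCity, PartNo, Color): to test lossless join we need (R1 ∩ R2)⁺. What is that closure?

R1 ∩ R2 = {SCity, PartNo}.
PartNo → Cost applies, adding Cost
Closure: {SCity, Cost, PartNo}.

SCity, Cost, PartNo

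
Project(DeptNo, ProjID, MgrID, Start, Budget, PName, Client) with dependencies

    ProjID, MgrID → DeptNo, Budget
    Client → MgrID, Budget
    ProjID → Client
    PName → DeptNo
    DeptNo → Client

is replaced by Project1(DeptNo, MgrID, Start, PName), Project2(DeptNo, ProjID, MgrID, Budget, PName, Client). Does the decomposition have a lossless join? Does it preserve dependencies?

lossy but dependency-preserving

Lossless test: (DeptNo, MgrID, PName)⁺ = {DeptNo, MgrID, Budget, PName, Client}, which is a superkey of neither fragment — lossy.
Dependency preservation: every FD's attributes lie within a single fragment, so each can be enforced locally — preserved.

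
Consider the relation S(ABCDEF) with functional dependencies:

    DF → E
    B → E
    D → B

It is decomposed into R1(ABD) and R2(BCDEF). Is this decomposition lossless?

No

Common attributes: R1 ∩ R2 = {BD}.
Closure of {BD}: B → E applies, adding E. So (BD)⁺ = {BDE}.
The closure contains neither all of R1 = {ABD} nor all of R2 = {BCDEF}, so the common attributes are not a superkey of either fragment. The join is lossy.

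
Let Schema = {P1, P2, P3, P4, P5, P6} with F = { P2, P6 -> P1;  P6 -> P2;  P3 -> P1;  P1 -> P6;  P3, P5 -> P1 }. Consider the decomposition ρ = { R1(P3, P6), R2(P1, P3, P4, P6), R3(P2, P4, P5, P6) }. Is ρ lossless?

Chase test. Columns are P1, P2, P3, P4, P5, P6; row i has aⱼ where attribute j ∈ Ri, else bᵢⱼ.
Initial tableau (one row per fragment):
  row 1: b11 b12 a3 b14 b15 a6
  row 2: a1 b22 a3 a4 b25 a6
  row 3: b31 a2 b33 a4 a5 a6
Rows 1 and 2 agree on P6; apply P6→P2 and equate their P2 entries.
Rows 1 and 3 agree on P6; apply P6→P2 and equate their P2 entries.
Rows 1 and 2 agree on P3; apply P3→P1 and equate their P1 entries.
Rows 1 and 3 agree on P2, P6; apply P2, P6→P1 and equate their P1 entries.
No row becomes fully distinguished — the join is lossy.

No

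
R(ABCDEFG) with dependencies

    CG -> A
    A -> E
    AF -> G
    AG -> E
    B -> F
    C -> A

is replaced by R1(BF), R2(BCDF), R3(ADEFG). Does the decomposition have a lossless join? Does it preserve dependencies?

Lossless test (chase): applying each FD to every pair of rows produces no changes in the tableau, so no row becomes fully distinguished — the join is lossy.
Dependency preservation: the restricted closure of {CG} across the fragments never reaches {A}, so CG → A cannot be enforced without a join — not preserved.

lossy and not dependency-preserving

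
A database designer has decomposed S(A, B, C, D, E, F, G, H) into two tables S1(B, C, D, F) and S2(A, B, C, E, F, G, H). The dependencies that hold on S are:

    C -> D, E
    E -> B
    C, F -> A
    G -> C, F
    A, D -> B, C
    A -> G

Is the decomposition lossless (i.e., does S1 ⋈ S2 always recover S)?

Yes

Common attributes: S1 ∩ S2 = {B, C, F}.
Closure of {B, C, F}: C → D, E applies, adding D, E; C, F → A applies, adding A; A → G applies, adding G. So (B, C, F)⁺ = {A, B, C, D, E, F, G}.
This closure contains every attribute of S1, so S1 ∩ S2 → S1. The join is lossless.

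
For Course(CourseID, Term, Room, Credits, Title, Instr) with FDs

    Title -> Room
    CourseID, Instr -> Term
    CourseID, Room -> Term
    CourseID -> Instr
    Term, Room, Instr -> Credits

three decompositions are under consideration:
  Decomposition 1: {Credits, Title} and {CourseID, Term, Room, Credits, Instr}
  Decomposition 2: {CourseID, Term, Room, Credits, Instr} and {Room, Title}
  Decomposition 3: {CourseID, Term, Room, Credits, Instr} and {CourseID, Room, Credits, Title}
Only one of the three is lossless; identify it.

Decomposition 3

Decomposition 1: common = {Credits}, closure = {Credits} → lossy.
Decomposition 2: common = {Room}, closure = {Room} → lossy.
Decomposition 3: common = {CourseID, Room, Credits}, closure = {CourseID, Term, Room, Credits, Instr} → lossless.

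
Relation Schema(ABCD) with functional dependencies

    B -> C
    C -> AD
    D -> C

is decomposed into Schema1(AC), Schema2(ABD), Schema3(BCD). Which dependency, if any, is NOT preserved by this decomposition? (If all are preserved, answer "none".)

none

B → C lies within Schema3.
C → AD: restricted closure across fragments reaches AD.
D → C lies within Schema3.
Every dependency is enforceable on the fragments, so the decomposition is dependency-preserving.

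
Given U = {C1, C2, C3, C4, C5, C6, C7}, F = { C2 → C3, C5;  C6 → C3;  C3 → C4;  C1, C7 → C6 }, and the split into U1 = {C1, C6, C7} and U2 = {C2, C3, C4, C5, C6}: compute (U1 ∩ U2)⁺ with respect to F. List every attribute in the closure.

U1 ∩ U2 = {C6}.
C6 → C3 applies, adding C3
C3 → C4 applies, adding C4
Closure: {C3, C4, C6}.

C3, C4, C6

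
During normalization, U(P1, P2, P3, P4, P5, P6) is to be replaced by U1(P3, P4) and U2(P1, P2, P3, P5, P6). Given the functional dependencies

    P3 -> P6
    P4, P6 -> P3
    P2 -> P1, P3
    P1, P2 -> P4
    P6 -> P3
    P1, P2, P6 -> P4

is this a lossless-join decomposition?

Common attributes: U1 ∩ U2 = {P3}.
Closure of {P3}: P3 → P6 applies, adding P6. So (P3)⁺ = {P3, P6}.
The closure contains neither all of U1 = {P3, P4} nor all of U2 = {P1, P2, P3, P5, P6}, so the common attributes are not a superkey of either fragment. The join is lossy.

No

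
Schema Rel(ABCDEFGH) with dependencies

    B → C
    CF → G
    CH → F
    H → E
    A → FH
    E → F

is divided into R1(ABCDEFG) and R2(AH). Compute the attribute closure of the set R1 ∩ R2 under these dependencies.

R1 ∩ R2 = {A}.
A → FH applies, adding FH
H → E applies, adding E
Closure: {AEFH}.

AEFH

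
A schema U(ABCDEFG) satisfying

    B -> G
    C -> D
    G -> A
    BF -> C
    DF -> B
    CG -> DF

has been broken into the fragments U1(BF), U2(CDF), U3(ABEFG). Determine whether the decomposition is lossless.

No

Chase test. Columns are ABCDEFG; row i has aⱼ where attribute j ∈ Ui, else bᵢⱼ.
Initial tableau (one row per fragment):
  row 1: b11 a2 b13 b14 b15 a6 b17
  row 2: b21 b22 a3 a4 b25 a6 b27
  row 3: a1 a2 b33 b34 a5 a6 a7
Rows 1 and 3 agree on B; apply B→G and equate their G entries.
Rows 1 and 3 agree on G; apply G→A and equate their A entries.
Rows 1 and 3 agree on BF; apply BF→C and equate their C entries.
Rows 1 and 3 agree on CG; apply CG→DF and equate their DF entries.
No row becomes fully distinguished — the join is lossy.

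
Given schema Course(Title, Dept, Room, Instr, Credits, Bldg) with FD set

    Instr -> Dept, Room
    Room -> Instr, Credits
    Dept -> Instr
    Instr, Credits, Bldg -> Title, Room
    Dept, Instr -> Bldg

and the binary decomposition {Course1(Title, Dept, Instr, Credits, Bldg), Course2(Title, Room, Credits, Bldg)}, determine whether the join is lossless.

No

Common attributes: Course1 ∩ Course2 = {Title, Credits, Bldg}.
No dependency enlarges {Title, Credits, Bldg}, so (Title, Credits, Bldg)⁺ = {Title, Credits, Bldg}.
The closure contains neither all of Course1 = {Title, Dept, Instr, Credits, Bldg} nor all of Course2 = {Title, Room, Credits, Bldg}, so the common attributes are not a superkey of either fragment. The join is lossy.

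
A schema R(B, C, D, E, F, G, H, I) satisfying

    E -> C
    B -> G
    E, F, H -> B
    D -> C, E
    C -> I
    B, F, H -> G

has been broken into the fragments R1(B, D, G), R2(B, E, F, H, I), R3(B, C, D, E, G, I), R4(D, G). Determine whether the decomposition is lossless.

No

Chase test. Columns are B, C, D, E, F, G, H, I; row i has aⱼ where attribute j ∈ Ri, else bᵢⱼ.
Initial tableau (one row per fragment):
  row 1: a1 b12 a3 b14 b15 a6 b17 b18
  row 2: a1 b22 b23 a4 a5 b26 a7 a8
  row 3: a1 a2 a3 a4 b35 a6 b37 a8
  row 4: b41 b42 a3 b44 b45 a6 b47 b48
Rows 2 and 3 agree on E; apply E→C and equate their C entries.
Rows 1 and 2 agree on B; apply B→G and equate their G entries.
Rows 1 and 3 agree on D; apply D→C, E and equate their C, E entries.
Rows 1 and 4 agree on D; apply D→C, E and equate their C, E entries.
Rows 1 and 2 agree on C; apply C→I and equate their I entries.
Rows 1 and 4 agree on C; apply C→I and equate their I entries.
No row becomes fully distinguished — the join is lossy.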